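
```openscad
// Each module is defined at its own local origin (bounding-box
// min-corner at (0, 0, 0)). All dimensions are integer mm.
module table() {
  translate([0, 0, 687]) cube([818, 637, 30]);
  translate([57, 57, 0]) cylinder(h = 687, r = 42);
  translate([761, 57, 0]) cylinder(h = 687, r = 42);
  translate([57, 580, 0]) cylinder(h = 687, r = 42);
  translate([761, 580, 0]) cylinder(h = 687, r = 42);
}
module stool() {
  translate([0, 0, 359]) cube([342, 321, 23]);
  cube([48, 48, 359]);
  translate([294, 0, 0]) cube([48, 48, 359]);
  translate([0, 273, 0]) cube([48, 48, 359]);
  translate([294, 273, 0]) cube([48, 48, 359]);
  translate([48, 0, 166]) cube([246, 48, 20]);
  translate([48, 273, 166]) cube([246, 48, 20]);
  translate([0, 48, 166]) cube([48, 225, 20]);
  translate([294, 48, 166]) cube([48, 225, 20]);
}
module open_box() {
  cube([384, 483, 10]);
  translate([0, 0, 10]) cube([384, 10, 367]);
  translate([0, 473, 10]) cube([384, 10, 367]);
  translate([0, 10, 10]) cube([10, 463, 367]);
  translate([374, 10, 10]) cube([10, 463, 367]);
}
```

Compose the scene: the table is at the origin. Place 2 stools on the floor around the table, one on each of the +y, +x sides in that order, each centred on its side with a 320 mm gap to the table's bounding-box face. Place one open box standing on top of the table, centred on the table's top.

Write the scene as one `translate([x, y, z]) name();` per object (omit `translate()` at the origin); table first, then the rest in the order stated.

table();
translate([238, 957, 0]) stool();
translate([1138, 158, 0]) stool();
translate([217, 77, 717]) open_box();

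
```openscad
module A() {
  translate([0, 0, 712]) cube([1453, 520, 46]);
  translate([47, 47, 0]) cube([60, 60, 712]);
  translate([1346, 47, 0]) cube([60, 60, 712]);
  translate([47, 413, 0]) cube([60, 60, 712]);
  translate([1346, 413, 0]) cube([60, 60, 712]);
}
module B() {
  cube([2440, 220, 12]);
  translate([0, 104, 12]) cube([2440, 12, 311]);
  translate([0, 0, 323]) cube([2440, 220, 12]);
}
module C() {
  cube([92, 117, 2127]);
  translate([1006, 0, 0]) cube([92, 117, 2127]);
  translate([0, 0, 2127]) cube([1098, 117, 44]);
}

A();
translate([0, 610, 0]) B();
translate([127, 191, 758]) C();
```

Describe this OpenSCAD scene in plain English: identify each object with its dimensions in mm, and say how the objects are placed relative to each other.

A is a table with a 1453×520 mm rectangular top, 46 mm thick, top surface at z = 758 mm, supported by four 60×60 mm square legs, each inset 47 mm from the nearest pair of top edges, running from the floor.

B is an I-beam lying along x, 2440 mm long. Overall section height 335 mm. Two flanges 220 mm wide (y) and 12 mm thick, one on the floor and one at the top; a web 12 mm thick runs between them, centred on the flange width.

C is a door frame. The clear opening is 914 mm wide and 2127 mm high. Two 92 mm wide jambs, 117 mm deep, stand either side of the opening from the floor to the top of the opening. A 44 mm thick head sits across the top of both jambs, spanning the full outside width of the frame.

The I-beam is on the floor beside the table on its +y side. The door frame is on top of the table.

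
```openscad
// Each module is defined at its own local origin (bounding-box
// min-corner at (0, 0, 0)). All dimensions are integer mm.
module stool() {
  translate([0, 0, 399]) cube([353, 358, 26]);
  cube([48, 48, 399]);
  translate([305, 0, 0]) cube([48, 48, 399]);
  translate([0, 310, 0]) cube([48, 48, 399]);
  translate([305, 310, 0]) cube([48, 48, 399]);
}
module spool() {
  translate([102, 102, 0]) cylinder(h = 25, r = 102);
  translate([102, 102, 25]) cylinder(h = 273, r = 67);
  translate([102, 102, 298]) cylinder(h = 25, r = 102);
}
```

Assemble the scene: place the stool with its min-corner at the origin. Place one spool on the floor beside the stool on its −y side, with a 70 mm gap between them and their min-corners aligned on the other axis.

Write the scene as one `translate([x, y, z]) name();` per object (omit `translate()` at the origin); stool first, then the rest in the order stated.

stool();
translate([0, -274, 0]) spool();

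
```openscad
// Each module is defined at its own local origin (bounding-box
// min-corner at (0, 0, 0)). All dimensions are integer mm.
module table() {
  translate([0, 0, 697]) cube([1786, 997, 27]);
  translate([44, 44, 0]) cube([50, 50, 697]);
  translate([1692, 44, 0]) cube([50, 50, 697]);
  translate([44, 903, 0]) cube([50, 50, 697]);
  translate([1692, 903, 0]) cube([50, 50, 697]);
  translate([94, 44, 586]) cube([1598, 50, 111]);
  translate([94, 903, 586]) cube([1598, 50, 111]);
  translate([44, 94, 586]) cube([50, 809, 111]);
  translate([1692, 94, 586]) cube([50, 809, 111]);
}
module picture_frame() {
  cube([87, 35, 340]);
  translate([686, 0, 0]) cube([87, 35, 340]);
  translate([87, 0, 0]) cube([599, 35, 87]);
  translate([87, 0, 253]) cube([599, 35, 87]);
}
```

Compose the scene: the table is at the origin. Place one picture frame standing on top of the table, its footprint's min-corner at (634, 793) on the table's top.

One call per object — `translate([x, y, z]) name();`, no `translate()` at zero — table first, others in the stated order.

table();
translate([634, 793, 724]) picture_frame();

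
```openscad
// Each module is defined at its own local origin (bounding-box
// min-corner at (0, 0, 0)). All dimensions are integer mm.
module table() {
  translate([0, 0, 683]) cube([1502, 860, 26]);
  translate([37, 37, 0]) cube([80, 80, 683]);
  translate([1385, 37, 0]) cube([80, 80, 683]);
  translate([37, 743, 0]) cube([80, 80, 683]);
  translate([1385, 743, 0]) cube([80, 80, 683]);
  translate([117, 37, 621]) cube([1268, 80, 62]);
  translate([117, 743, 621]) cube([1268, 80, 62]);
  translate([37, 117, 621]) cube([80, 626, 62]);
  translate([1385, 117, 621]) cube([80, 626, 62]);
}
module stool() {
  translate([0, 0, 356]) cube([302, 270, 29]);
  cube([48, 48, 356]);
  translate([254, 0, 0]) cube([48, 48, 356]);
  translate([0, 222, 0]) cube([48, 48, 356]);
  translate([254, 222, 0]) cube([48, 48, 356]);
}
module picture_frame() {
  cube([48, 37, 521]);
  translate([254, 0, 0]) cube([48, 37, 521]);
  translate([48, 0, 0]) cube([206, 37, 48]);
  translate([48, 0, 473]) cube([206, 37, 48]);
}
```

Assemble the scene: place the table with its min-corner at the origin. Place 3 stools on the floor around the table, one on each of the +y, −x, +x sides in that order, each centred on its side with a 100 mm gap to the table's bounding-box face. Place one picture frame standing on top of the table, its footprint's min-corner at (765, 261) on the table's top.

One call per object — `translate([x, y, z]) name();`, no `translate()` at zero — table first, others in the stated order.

table();
translate([600, 960, 0]) stool();
translate([-402, 295, 0]) stool();
translate([1602, 295, 0]) stool();
translate([765, 261, 709]) picture_frame();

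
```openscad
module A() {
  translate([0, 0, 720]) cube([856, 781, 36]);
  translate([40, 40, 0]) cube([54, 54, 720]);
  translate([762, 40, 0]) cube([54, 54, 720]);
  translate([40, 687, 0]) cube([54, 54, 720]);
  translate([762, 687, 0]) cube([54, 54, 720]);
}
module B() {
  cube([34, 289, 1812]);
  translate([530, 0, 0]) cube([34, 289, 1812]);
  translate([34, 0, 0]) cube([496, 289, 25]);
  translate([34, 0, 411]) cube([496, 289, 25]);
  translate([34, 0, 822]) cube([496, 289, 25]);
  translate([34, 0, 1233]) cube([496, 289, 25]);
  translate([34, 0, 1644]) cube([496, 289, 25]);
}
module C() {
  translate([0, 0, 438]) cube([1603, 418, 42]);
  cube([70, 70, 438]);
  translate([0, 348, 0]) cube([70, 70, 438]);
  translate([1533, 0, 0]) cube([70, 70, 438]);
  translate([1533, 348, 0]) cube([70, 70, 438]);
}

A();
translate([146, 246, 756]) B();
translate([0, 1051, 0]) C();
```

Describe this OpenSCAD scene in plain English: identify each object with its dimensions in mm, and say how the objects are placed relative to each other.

A is a table with a 856×781 mm rectangular top, 36 mm thick, top surface at z = 756 mm, supported by four 54×54 mm square legs, each inset 40 mm from the nearest pair of top edges, running from the floor.

B is an open bookshelf. Two side panels, each 34 mm thick, 289 mm deep and 1812 mm tall, stand 564 mm apart (outside-to-outside). Between them sit 5 shelves, each 25 mm thick and 289 mm deep, spanning the full gap between the sides. The bottom shelf rests on the floor (its underside at z = 0) and the clear gap between one shelf's top and the next shelf's underside is 386 mm.

C is a bench: a 1603×418 mm seat slab, 42 mm thick, top at z = 480 mm, on four 70×70 mm square legs flush with the seat corners and standing on z = 0.

The bookshelf is on top of the table, centred. The bench is on the floor beside the table on its +y side.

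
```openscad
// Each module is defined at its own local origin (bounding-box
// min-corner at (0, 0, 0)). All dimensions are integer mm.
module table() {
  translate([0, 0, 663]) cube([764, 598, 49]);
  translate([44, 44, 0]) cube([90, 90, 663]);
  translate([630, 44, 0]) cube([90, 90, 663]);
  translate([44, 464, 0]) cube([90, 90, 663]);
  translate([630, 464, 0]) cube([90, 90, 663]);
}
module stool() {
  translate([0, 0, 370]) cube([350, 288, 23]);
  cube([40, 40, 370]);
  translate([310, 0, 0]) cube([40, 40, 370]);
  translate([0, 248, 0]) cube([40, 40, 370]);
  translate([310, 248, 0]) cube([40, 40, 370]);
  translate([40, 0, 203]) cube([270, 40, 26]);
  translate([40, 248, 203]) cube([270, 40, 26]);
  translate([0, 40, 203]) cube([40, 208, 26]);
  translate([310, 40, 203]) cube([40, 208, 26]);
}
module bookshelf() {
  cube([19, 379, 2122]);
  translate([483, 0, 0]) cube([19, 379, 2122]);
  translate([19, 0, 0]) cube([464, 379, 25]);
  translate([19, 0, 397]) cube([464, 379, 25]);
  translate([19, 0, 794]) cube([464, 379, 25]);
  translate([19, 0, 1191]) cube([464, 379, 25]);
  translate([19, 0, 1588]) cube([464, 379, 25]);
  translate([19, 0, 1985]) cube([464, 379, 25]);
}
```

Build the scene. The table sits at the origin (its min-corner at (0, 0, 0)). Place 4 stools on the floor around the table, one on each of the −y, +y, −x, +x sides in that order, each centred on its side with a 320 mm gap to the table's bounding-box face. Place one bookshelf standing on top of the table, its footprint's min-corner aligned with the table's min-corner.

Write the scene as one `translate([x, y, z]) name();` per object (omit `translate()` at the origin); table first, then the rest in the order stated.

table();
translate([207, -608, 0]) stool();
translate([207, 918, 0]) stool();
translate([-670, 155, 0]) stool();
translate([1084, 155, 0]) stool();
translate([0, 0, 712]) bookshelf();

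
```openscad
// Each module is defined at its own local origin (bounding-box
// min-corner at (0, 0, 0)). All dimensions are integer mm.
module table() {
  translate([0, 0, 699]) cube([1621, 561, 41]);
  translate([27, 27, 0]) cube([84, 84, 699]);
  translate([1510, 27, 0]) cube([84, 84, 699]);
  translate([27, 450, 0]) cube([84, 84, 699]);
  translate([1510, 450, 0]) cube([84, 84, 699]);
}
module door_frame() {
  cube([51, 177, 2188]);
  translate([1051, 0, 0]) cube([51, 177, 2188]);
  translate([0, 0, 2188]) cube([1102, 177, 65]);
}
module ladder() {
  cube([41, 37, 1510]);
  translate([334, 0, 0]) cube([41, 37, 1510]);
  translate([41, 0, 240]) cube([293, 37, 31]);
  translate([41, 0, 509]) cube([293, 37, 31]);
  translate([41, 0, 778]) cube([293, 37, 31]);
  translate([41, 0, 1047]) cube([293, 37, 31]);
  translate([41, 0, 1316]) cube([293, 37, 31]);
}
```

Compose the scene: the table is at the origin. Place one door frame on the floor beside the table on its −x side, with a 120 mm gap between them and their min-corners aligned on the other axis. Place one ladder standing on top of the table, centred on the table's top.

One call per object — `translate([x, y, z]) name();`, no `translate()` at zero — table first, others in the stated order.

table();
translate([-1222, 0, 0]) door_frame();
translate([623, 262, 740]) ladder();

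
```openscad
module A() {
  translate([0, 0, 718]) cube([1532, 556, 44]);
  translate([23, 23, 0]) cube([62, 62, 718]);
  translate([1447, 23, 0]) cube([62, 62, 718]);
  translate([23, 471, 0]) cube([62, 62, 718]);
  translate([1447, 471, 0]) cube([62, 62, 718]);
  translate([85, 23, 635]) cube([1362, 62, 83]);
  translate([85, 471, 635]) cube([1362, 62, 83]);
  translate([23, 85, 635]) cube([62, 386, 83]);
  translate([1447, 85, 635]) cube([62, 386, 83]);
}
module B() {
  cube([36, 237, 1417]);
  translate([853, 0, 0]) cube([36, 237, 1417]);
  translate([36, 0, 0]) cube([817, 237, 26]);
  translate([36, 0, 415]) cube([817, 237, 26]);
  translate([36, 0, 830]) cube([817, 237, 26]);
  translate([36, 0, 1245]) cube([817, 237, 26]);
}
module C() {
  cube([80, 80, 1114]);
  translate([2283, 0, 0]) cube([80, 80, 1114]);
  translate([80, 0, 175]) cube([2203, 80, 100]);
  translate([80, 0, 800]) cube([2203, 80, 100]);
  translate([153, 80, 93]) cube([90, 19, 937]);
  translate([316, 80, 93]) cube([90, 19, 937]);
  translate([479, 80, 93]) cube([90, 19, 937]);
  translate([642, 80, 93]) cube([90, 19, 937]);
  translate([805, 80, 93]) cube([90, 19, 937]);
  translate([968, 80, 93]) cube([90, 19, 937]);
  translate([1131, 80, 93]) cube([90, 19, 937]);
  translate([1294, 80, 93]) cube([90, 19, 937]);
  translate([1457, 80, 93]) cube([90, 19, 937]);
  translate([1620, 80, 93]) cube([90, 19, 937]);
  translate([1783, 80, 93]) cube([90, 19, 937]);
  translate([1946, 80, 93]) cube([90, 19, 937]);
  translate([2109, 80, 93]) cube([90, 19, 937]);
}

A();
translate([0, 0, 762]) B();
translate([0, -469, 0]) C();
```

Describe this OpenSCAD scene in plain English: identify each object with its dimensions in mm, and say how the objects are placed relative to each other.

A is a table: top 1532 mm (x) × 556 mm (y), 44 mm thick, upper face at z = 762 mm, on four 62×62 mm square legs, each inset 23 mm from the nearest pair of top edges, running from z = 0 to the bottom of the top. Four apron rails, 62 mm thick and 83 mm tall, run between adjacent legs with their top edges flush with the underside of the top and their outer faces flush with the legs' outer faces.

B is a bookshelf 889 mm wide overall, 237 mm deep and 1417 mm tall. The two sides are 36 mm thick vertical panels. 4 horizontal shelves of 26 mm thickness span between the inner faces of the sides; the lowest shelf sits on the floor and shelves are stacked with a clear vertical gap of 389 mm between each pair.

C is a fence section. Two 80×80 mm posts, 1114 mm tall, stand on the floor with a clear span of 2203 mm between their inner faces. Two horizontal rails of 80×100 mm section span the gap between the posts with their undersides at z = 175 mm and z = 800 mm, flush with the posts' −y face. 13 pickets, each 90 mm wide, 19 mm thick and 937 mm tall, are fixed to the +y face of the rails with their bottoms at z = 93 mm, evenly spaced across the span with equal gaps (rounded down to the nearest mm) at the −x end and between each pair — any rounding remainder accumulates at the +x end.

The bookshelf is on top of the table. The fence section is on the floor beside the table on its −y side.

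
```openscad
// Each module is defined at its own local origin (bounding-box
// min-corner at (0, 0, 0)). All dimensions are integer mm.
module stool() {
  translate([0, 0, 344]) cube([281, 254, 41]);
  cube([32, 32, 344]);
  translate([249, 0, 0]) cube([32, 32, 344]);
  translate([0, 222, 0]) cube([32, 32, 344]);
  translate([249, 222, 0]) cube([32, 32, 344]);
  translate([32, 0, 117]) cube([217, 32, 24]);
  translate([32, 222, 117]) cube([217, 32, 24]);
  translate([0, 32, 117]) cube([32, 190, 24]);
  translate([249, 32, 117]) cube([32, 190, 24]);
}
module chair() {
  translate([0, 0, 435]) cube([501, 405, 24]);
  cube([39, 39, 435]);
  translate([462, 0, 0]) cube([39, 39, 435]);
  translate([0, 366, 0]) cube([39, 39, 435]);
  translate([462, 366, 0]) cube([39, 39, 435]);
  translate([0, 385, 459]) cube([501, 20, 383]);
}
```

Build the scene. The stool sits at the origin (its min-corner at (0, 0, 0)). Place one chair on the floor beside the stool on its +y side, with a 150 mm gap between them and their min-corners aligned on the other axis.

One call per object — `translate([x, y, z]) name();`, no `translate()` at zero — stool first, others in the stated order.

stool();
translate([0, 404, 0]) chair();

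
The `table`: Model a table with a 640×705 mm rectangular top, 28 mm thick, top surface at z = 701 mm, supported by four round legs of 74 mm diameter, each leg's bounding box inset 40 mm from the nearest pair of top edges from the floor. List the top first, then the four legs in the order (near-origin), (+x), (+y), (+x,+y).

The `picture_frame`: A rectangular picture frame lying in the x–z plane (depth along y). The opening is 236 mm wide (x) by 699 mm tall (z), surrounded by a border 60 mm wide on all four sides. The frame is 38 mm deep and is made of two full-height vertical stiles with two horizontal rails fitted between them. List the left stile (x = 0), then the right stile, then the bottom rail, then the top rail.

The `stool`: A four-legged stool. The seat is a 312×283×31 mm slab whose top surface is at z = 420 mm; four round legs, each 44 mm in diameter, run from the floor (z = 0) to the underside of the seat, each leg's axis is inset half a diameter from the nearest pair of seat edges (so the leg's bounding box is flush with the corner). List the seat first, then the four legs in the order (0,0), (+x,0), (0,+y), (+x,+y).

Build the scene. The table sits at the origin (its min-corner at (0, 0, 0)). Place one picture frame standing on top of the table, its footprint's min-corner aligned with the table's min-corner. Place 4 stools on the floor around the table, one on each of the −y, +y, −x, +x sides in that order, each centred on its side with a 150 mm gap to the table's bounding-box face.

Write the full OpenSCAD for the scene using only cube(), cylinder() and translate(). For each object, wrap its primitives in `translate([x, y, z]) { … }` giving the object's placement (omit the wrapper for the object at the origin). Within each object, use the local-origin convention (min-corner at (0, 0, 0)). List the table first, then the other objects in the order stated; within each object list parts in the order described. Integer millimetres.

translate([0, 0, 673]) cube([640, 705, 28]);
translate([77, 77, 0]) cylinder(h = 673, r = 37);
translate([563, 77, 0]) cylinder(h = 673, r = 37);
translate([77, 628, 0]) cylinder(h = 673, r = 37);
translate([563, 628, 0]) cylinder(h = 673, r = 37);
translate([0, 0, 701]) {
  cube([60, 38, 819]);
  translate([296, 0, 0]) cube([60, 38, 819]);
  translate([60, 0, 0]) cube([236, 38, 60]);
  translate([60, 0, 759]) cube([236, 38, 60]);
}
translate([164, -433, 0]) {
  translate([0, 0, 389]) cube([312, 283, 31]);
  translate([22, 22, 0]) cylinder(h = 389, r = 22);
  translate([290, 22, 0]) cylinder(h = 389, r = 22);
  translate([22, 261, 0]) cylinder(h = 389, r = 22);
  translate([290, 261, 0]) cylinder(h = 389, r = 22);
}
translate([164, 855, 0]) {
  translate([0, 0, 389]) cube([312, 283, 31]);
  translate([22, 22, 0]) cylinder(h = 389, r = 22);
  translate([290, 22, 0]) cylinder(h = 389, r = 22);
  translate([22, 261, 0]) cylinder(h = 389, r = 22);
  translate([290, 261, 0]) cylinder(h = 389, r = 22);
}
translate([-462, 211, 0]) {
  translate([0, 0, 389]) cube([312, 283, 31]);
  translate([22, 22, 0]) cylinder(h = 389, r = 22);
  translate([290, 22, 0]) cylinder(h = 389, r = 22);
  translate([22, 261, 0]) cylinder(h = 389, r = 22);
  translate([290, 261, 0]) cylinder(h = 389, r = 22);
}
translate([790, 211, 0]) {
  translate([0, 0, 389]) cube([312, 283, 31]);
  translate([22, 22, 0]) cylinder(h = 389, r = 22);
  translate([290, 22, 0]) cylinder(h = 389, r = 22);
  translate([22, 261, 0]) cylinder(h = 389, r = 22);
  translate([290, 261, 0]) cylinder(h = 389, r = 22);
}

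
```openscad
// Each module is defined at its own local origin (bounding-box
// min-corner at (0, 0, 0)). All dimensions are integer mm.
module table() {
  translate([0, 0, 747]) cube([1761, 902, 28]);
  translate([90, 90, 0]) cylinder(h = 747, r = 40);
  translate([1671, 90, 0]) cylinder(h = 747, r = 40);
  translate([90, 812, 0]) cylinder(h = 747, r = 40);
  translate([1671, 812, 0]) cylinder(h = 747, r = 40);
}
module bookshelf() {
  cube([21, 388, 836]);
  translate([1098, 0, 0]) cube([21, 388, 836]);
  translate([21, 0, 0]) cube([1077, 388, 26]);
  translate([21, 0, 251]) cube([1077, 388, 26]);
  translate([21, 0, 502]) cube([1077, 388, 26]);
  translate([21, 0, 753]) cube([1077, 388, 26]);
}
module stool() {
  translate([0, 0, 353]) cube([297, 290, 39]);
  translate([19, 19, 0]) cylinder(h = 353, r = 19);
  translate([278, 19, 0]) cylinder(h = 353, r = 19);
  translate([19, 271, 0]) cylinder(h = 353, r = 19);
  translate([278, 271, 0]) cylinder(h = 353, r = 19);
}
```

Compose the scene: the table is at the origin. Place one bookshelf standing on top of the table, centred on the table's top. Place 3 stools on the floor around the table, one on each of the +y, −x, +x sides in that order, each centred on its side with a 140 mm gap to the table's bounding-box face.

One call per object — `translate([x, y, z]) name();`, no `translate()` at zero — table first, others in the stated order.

table();
translate([321, 257, 775]) bookshelf();
translate([732, 1042, 0]) stool();
translate([-437, 306, 0]) stool();
translate([1901, 306, 0]) stool();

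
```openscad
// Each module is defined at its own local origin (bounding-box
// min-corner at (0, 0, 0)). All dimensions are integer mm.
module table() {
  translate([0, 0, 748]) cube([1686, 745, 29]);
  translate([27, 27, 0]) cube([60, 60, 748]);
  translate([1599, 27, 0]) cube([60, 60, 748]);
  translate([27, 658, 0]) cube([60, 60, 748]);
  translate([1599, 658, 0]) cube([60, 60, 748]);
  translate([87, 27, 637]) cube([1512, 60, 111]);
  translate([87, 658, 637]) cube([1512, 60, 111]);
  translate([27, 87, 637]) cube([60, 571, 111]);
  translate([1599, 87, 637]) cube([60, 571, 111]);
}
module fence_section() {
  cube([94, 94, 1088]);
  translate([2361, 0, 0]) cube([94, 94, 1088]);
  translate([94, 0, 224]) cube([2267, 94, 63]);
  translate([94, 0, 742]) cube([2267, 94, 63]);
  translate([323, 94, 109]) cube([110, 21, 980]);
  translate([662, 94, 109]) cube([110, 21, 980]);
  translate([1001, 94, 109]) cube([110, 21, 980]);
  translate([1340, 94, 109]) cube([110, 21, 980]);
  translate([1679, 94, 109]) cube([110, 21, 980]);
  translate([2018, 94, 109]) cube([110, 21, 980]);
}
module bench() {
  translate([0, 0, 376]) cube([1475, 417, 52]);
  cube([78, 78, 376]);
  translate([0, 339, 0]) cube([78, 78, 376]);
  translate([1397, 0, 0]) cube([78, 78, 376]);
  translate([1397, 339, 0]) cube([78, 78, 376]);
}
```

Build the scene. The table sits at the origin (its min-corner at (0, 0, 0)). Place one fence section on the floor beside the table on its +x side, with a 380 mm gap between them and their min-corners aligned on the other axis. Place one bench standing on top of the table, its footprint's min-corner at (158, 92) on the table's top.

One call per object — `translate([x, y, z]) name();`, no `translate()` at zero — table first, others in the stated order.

table();
translate([2066, 0, 0]) fence_section();
translate([158, 92, 777]) bench();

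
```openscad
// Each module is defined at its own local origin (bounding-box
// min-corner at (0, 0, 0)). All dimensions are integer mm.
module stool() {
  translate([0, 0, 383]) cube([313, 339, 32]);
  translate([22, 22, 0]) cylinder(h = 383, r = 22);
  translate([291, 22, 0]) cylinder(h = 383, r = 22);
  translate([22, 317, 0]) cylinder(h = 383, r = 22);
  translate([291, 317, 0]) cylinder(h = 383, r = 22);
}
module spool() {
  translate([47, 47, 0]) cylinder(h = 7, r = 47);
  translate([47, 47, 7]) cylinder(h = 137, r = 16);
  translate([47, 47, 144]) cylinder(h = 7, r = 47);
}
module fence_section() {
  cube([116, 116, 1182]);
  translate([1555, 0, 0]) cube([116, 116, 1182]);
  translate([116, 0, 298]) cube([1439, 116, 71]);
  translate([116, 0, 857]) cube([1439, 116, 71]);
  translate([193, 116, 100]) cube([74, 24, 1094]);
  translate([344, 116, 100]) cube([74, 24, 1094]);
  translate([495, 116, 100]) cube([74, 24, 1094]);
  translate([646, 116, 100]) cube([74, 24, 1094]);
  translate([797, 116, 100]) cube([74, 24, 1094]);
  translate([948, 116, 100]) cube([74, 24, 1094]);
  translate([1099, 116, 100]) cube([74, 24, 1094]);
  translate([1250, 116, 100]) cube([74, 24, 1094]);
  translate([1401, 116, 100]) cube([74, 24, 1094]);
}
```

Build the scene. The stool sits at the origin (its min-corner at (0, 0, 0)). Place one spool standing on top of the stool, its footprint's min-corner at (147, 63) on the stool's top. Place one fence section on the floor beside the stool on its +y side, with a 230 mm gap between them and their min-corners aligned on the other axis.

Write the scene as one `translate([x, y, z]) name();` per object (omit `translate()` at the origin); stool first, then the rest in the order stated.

stool();
translate([147, 63, 415]) spool();
translate([0, 569, 0]) fence_section();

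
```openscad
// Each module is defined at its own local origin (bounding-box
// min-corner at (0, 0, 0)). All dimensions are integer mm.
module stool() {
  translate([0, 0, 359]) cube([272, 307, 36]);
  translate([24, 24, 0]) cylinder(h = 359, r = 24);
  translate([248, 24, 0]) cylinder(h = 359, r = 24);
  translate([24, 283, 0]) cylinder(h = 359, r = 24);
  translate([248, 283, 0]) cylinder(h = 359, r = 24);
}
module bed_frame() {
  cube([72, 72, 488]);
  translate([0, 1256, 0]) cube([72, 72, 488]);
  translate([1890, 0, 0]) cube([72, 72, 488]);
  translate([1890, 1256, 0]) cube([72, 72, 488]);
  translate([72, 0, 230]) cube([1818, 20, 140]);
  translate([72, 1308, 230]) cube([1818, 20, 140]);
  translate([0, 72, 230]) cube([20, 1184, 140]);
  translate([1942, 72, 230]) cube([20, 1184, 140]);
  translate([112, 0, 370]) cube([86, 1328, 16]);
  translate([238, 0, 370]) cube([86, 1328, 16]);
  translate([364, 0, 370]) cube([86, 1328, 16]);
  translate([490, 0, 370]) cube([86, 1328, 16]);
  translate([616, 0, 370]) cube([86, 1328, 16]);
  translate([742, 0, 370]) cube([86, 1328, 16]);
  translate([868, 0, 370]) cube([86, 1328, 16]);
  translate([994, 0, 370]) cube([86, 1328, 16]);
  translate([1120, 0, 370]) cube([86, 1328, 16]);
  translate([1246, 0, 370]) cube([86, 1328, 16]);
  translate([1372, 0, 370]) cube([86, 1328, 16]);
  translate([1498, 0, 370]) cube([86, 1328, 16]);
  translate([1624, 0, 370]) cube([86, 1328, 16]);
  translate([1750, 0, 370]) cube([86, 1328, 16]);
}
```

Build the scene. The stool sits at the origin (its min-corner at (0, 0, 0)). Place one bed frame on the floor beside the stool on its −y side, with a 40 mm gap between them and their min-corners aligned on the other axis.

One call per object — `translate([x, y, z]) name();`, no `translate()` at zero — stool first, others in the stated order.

stool();
translate([0, -1368, 0]) bed_frame();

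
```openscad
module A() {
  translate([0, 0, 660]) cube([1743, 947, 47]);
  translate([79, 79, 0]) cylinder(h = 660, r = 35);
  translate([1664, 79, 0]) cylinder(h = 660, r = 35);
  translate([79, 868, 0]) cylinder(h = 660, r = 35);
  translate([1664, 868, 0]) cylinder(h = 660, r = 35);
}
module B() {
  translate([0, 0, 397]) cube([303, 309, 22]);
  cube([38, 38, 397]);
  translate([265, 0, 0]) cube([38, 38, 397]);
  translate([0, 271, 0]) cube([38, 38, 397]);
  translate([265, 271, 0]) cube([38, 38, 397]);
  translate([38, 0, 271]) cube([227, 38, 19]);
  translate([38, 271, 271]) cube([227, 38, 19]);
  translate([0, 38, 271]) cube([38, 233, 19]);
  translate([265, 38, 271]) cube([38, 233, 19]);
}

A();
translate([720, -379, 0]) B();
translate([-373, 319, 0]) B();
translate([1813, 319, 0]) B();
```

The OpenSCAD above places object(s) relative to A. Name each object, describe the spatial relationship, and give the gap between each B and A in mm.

A is a table. B is a stool. Three stools sit around the table at the −y, −x, +x sides. The gap between each stool and the table is 70 mm.

Each stool's nearest face is 70 mm from the table's bounding box.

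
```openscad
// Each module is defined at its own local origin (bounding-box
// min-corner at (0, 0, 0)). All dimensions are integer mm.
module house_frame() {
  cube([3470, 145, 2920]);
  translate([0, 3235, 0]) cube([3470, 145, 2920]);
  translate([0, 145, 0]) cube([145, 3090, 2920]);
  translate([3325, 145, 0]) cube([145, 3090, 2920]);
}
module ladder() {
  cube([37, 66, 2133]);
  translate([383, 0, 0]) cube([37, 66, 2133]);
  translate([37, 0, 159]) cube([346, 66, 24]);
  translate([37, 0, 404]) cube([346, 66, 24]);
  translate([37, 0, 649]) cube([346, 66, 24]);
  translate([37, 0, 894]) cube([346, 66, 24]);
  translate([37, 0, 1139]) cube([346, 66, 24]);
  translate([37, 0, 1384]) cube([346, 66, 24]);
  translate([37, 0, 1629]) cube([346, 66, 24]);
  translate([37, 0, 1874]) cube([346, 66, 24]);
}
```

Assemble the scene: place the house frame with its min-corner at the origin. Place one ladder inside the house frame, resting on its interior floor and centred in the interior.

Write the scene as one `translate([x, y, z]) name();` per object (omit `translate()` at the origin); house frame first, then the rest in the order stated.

house_frame();
translate([1525, 1657, 0]) ladder();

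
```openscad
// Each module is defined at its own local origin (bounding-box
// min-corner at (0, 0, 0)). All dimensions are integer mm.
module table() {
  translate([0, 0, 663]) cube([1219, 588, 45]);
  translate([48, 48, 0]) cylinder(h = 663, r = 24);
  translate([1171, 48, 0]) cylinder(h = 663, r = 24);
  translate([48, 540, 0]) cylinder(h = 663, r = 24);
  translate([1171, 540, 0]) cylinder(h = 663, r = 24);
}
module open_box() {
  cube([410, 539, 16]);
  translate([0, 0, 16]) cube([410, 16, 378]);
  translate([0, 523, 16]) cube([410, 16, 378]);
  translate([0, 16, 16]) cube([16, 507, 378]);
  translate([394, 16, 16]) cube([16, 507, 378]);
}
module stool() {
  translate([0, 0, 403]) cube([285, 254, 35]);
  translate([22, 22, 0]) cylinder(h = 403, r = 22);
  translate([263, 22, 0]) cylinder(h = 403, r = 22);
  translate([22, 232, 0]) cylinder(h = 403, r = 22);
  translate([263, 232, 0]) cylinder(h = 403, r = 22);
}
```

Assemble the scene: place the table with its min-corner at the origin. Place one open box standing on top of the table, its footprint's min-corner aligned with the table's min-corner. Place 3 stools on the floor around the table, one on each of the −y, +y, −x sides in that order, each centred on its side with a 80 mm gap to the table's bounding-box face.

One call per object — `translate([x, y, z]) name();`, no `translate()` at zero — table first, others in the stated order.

table();
translate([0, 0, 708]) open_box();
translate([467, -334, 0]) stool();
translate([467, 668, 0]) stool();
translate([-365, 167, 0]) stool();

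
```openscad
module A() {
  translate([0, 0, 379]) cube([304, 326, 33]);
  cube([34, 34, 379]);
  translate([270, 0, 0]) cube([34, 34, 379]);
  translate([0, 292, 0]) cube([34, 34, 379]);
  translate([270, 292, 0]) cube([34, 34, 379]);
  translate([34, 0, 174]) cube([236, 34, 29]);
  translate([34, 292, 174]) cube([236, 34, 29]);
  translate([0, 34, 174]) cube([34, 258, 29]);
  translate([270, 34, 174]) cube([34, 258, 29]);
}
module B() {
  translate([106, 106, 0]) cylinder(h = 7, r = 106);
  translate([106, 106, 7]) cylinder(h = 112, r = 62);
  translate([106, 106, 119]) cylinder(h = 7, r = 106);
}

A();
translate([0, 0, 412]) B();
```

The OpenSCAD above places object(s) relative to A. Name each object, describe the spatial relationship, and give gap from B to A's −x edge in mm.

The spool's min-x is at 0; the stool's min-x is 0; gap = 0 mm.

A is a stool. B is a spool. The spool is on top of the stool. The gap from the spool to the stool's −x edge is 0 mm.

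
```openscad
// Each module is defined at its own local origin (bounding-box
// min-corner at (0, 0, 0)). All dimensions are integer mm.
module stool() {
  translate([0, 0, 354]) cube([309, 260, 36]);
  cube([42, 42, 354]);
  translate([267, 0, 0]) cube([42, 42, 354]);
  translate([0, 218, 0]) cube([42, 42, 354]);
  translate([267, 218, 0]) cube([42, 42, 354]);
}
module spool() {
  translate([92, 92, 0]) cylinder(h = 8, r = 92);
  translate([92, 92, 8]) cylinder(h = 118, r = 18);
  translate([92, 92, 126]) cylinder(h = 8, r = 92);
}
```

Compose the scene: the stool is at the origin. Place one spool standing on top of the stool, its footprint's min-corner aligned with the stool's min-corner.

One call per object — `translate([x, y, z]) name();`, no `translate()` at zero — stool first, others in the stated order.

stool();
translate([0, 0, 390]) spool();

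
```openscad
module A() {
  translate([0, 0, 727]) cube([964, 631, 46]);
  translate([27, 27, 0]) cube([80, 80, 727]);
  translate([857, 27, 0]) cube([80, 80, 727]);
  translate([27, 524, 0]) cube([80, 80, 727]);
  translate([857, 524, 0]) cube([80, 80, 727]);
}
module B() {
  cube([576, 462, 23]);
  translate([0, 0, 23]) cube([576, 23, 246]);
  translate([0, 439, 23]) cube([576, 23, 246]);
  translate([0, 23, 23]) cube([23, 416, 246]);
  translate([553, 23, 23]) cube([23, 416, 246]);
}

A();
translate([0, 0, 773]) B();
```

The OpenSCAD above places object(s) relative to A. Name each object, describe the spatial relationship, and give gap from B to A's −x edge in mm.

A is a table. B is an open box. The open box is on top of the table. The gap from the open box to the table's −x edge is 0 mm.

The open box's min-x is at 0; the table's min-x is 0; gap = 0 mm.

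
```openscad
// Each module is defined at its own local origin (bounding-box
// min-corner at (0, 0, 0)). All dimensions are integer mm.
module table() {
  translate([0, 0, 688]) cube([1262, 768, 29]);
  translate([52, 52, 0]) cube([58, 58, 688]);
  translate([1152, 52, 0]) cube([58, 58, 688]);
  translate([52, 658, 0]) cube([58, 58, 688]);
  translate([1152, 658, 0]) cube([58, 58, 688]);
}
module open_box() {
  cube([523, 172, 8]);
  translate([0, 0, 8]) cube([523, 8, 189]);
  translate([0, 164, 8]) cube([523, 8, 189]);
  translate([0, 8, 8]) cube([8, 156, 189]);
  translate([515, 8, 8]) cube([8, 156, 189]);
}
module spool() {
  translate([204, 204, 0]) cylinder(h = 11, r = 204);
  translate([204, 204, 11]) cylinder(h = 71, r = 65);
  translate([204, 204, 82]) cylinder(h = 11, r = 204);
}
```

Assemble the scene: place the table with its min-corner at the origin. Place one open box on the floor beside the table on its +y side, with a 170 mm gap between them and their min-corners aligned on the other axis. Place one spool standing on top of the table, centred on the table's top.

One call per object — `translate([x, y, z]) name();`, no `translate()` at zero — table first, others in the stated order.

table();
translate([0, 938, 0]) open_box();
translate([427, 180, 717]) spool();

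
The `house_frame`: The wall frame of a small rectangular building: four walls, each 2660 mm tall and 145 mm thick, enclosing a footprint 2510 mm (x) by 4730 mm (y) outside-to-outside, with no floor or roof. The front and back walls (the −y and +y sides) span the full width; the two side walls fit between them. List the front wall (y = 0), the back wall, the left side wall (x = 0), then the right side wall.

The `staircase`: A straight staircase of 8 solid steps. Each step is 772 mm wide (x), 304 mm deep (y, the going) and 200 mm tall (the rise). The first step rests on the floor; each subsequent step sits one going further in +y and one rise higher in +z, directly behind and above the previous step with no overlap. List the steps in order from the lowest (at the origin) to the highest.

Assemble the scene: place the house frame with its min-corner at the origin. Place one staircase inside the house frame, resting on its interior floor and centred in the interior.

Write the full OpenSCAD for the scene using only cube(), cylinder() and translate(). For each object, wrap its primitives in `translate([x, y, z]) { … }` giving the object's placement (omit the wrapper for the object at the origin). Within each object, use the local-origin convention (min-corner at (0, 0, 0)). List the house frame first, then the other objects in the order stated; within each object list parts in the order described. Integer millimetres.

cube([2510, 145, 2660]);
translate([0, 4585, 0]) cube([2510, 145, 2660]);
translate([0, 145, 0]) cube([145, 4440, 2660]);
translate([2365, 145, 0]) cube([145, 4440, 2660]);
translate([869, 1149, 0]) {
  cube([772, 304, 200]);
  translate([0, 304, 200]) cube([772, 304, 200]);
  translate([0, 608, 400]) cube([772, 304, 200]);
  translate([0, 912, 600]) cube([772, 304, 200]);
  translate([0, 1216, 800]) cube([772, 304, 200]);
  translate([0, 1520, 1000]) cube([772, 304, 200]);
  translate([0, 1824, 1200]) cube([772, 304, 200]);
  translate([0, 2128, 1400]) cube([772, 304, 200]);
}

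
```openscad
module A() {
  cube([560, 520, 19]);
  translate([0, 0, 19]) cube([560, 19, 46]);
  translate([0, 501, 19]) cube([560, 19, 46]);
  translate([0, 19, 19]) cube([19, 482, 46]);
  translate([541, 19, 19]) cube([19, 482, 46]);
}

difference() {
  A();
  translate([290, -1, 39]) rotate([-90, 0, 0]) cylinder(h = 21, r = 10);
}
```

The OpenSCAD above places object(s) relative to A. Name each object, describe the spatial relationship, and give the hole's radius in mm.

A is an open box. The open box has a circular hole through its front wall. The hole's radius is 10 mm.

The subtracted cylinder has r = 10 mm.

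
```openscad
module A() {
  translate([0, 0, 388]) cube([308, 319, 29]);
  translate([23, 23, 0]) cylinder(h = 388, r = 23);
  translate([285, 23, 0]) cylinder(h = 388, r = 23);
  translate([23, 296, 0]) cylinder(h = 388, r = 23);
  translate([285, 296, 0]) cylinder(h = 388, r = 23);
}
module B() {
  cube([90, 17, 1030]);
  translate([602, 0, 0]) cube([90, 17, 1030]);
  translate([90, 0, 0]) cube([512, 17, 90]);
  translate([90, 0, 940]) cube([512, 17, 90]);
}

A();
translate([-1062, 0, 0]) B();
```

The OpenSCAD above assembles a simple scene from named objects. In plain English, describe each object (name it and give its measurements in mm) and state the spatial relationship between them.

A is a four-legged stool. The seat is 308×319 mm, 29 mm thick, top at z = 417 mm. It stands on four round legs, each 46 mm in diameter, from z = 0 to the seat underside, each leg's axis is inset half a diameter from the nearest pair of seat edges (so the leg's bounding box is flush with the corner).

B is a picture frame with a 512×850 mm rectangular opening (x by z) and a uniform 90 mm border on every side. Frame depth is 17 mm along y. It is built from two vertical stiles running the full outside height and two horizontal rails spanning the gap between the stiles.

The picture frame is on the floor beside the stool on its −x side.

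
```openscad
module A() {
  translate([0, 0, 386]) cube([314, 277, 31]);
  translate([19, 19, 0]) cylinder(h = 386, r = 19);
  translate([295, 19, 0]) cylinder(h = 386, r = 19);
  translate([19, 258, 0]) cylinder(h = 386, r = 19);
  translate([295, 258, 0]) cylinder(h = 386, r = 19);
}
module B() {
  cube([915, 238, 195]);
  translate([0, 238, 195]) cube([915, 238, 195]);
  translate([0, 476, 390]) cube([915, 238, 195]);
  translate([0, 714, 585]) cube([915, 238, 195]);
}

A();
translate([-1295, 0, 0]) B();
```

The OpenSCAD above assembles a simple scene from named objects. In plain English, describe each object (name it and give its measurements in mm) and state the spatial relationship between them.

A is a simple wooden stool: a rectangular seat 314 mm (x) by 277 mm (y), 31 mm thick, top face at z = 417 mm, on four round legs, each 38 mm in diameter. The legs rest on z = 0, each leg's axis is inset half a diameter from the nearest pair of seat edges (so the leg's bounding box is flush with the corner).

B is a straight staircase of 4 solid steps. Each step is 915 mm wide (x), 238 mm deep (y, the going) and 195 mm tall (the rise). The first step rests on the floor; each subsequent step sits one going further in +y and one rise higher in +z, directly behind and above the previous step with no overlap.

The staircase is on the floor beside the stool on its −x side.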